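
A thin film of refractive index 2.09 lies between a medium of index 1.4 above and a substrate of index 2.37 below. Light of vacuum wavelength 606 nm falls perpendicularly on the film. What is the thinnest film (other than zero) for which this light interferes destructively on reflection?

72.5 nm

Top surface (1.4 → 2.09): reflection off a higher-index medium gives a half-wave phase shift.
Ray reflecting at the bottom interface goes from n = 2.09 toward n = 2.37: a half-wave phase shift.
Zero or two π shifts → no net half-wave offset.
For minimum reflection here: 2 n t = (m + ½) λ.
Minimum at m = 0: t = λ / (4 n) = 606 / (4 × 2.09) = 72.5 nm.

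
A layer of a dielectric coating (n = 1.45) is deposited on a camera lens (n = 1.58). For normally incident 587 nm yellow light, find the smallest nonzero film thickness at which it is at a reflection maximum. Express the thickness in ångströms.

At the upper boundary (n = 1.0 to n = 1.45) the reflected ray undergoes a half-wave phase shift.
Bottom surface (1.45 → 1.58): reflection off a higher-index medium gives a half-wave phase shift.
Zero or two π shifts → no net half-wave offset.
With no net inversion, constructive interference in reflection requires 2 n t = m λ.
Minimum nonzero at m = 1: t = λ / (2 n) = 587 / (2 × 1.45) = 202 nm.

2024 Å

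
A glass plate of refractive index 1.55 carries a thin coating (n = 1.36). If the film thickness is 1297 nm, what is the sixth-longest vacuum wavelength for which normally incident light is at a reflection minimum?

At the upper boundary (n = 1.0 to n = 1.36) the reflected ray undergoes a half-wave phase shift.
Ray reflecting at the bottom interface goes from n = 1.36 toward n = 1.55: a half-wave phase shift.
Net: no relative phase inversion (both shifts match).
With no net inversion, destructive interference in reflection requires 2 n t = (m + ½) λ.
λ = 2 n t / (m + ½). The sixth-longest wavelength is m = 5: λ = 2 × 1.36 × 1297 / 5.50 = 641 nm.

641 nm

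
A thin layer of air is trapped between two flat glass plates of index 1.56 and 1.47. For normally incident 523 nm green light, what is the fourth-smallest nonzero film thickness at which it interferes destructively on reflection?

At the upper boundary (n = 1.56 to n = 1.0) the reflected ray undergoes no phase shift.
Ray reflecting at the bottom interface goes from n = 1.0 toward n = 1.47: a half-wave phase shift.
Exactly one π shift → a net half-wave offset.
So the condition for destructive reflection is 2 n t = m λ.
The fourth-smallest nonzero thickness corresponds to m = 4: t = m λ / (2 n) = 4.00 × 523 / (2 × 1.0) = 1046 nm.

1046 nm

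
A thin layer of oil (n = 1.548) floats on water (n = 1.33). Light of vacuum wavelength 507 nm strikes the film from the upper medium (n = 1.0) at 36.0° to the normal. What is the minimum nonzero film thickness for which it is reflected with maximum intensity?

Ray reflecting at the top interface goes from n = 1.0 toward n = 1.548: a half-wave phase shift.
At the lower boundary (n = 1.548 to n = 1.33) the reflected ray undergoes no phase shift.
Exactly one π shift → a net half-wave offset.
With one net inversion, constructive interference in reflection requires 2 n t cos θ_r = (m + ½) λ.
Snell's law: 1.0 sin 36.0° = 1.548 sin θ_r → sin θ_r = 0.380, cos θ_r = 0.925.
Minimum at m = 0: t = λ / (4 n cos θ_r) = 507 / (4 × 1.548 × 0.925) = 88.5 nm.

88.5 nm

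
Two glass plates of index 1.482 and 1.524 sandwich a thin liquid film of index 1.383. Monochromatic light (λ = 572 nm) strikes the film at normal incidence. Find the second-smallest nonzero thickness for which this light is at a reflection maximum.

At the upper boundary (n = 1.482 to n = 1.383) the reflected ray undergoes no phase shift.
Bottom surface (1.383 → 1.524): reflection off a higher-index medium gives a half-wave phase shift.
The two reflections differ by half a wavelength.
So the condition for constructive reflection is 2 n t = (m + ½) λ.
The second-smallest nonzero thickness corresponds to m = 1: t = (m + ½) λ / (2 n) = 1.50 × 572 / (2 × 1.383) = 310 nm.

310 nm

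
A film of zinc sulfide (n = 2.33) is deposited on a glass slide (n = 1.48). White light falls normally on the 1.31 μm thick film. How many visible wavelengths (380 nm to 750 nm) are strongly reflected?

At the upper boundary (n = 1.0 to n = 2.33) the reflected ray undergoes a half-wave phase shift.
Ray reflecting at the bottom interface goes from n = 2.33 toward n = 1.48: no phase shift.
Exactly one π shift → a net half-wave offset.
With one net inversion, constructive interference in reflection requires 2 n t = (m + ½) λ.
λ = 2 n t / (m + ½) = 6105 / (m + ½) nm.
m=7: 814 nm (IR); m=8: 718 nm (visible); m=9: 643 nm (visible); m=10: 581 nm (visible); m=11: 531 nm (visible); m=12: 488 nm (visible); m=13: 452 nm (visible); m=14: 421 nm (visible); m=15: 394 nm (visible); m=16: 370 nm (UV).

8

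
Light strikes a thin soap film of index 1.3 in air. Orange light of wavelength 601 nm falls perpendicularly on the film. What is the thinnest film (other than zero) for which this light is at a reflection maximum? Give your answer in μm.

0.116 μm

Top surface (1.0 → 1.3): reflection off a higher-index medium gives a half-wave phase shift.
At the lower boundary (n = 1.3 to n = 1.0) the reflected ray undergoes no phase shift.
Net: one phase inversion between the two reflected rays.
For strong reflection here: 2 n t = (m + ½) λ.
Minimum at m = 0: t = λ / (4 n) = 601 / (4 × 1.3) = 116 nm.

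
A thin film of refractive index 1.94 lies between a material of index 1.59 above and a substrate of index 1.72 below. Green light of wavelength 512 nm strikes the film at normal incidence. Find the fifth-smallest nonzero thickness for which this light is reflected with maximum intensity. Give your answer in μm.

0.594 μm

At the upper boundary (n = 1.59 to n = 1.94) the reflected ray undergoes a half-wave phase shift.
Ray reflecting at the bottom interface goes from n = 1.94 toward n = 1.72: no phase shift.
Exactly one π shift → a net half-wave offset.
For maximum reflection here: 2 n t = (m + ½) λ.
The fifth-smallest nonzero thickness corresponds to m = 4: t = (m + ½) λ / (2 n) = 4.50 × 512 / (2 × 1.94) = 594 nm.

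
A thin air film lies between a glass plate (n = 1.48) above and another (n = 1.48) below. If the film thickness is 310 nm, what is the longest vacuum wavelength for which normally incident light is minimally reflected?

620 nm

Top surface (1.48 → 1.0): reflection off a lower-index medium gives no phase shift.
Ray reflecting at the bottom interface goes from n = 1.0 toward n = 1.48: a half-wave phase shift.
The two reflections differ by half a wavelength.
With one net inversion, destructive interference in reflection requires 2 n t = m λ.
λ = 2 n t / m. The longest wavelength is m = 1: λ = 2 × 1.0 × 310 / 1.00 = 620 nm.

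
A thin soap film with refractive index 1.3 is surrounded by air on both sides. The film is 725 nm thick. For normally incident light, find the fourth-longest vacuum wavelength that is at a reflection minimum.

471 nm

At the upper boundary (n = 1.0 to n = 1.3) the reflected ray undergoes a half-wave phase shift.
At the lower boundary (n = 1.3 to n = 1.0) the reflected ray undergoes no phase shift.
The two reflections differ by half a wavelength.
For weak reflection here: 2 n t = m λ.
λ = 2 n t / m. The fourth-longest wavelength is m = 4: λ = 2 × 1.3 × 725 / 4.00 = 471 nm.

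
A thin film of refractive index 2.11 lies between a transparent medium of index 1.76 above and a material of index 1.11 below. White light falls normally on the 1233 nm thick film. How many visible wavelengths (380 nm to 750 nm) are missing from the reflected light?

At the upper boundary (n = 1.76 to n = 2.11) the reflected ray undergoes a half-wave phase shift.
At the lower boundary (n = 2.11 to n = 1.11) the reflected ray undergoes no phase shift.
The two reflections differ by half a wavelength.
So the condition for destructive reflection is 2 n t = m λ.
λ = 2 n t / m = 5203 / m nm.
m=6: 867 nm (IR); m=7: 743 nm (visible); m=8: 650 nm (visible); m=9: 578 nm (visible); m=10: 520 nm (visible); m=11: 473 nm (visible); m=12: 434 nm (visible); m=13: 400 nm (visible); m=14: 372 nm (UV).

7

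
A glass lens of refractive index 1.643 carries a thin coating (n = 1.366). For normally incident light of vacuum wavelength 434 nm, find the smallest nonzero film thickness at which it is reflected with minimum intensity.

79.4 nm

Ray reflecting at the top interface goes from n = 1.0 toward n = 1.366: a half-wave phase shift.
Ray reflecting at the bottom interface goes from n = 1.366 toward n = 1.643: a half-wave phase shift.
Net: no relative phase inversion (both shifts match).
With no net inversion, destructive interference in reflection requires 2 n t = (m + ½) λ.
Minimum at m = 0: t = λ / (4 n) = 434 / (4 × 1.366) = 79.4 nm.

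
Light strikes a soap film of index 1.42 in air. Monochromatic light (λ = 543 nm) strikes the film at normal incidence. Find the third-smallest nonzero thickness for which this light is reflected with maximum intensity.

478 nm

At the upper boundary (n = 1.0 to n = 1.42) the reflected ray undergoes a half-wave phase shift.
Ray reflecting at the bottom interface goes from n = 1.42 toward n = 1.0: no phase shift.
Exactly one π shift → a net half-wave offset.
For strong reflection here: 2 n t = (m + ½) λ.
The third-smallest nonzero thickness corresponds to m = 2: t = (m + ½) λ / (2 n) = 2.50 × 543 / (2 × 1.42) = 478 nm.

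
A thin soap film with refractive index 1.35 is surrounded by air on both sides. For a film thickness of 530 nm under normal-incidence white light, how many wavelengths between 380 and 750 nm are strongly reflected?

2

Top surface (1.0 → 1.35): reflection off a higher-index medium gives a half-wave phase shift.
At the lower boundary (n = 1.35 to n = 1.0) the reflected ray undergoes no phase shift.
The two reflections differ by half a wavelength.
So the condition for constructive reflection is 2 n t = (m + ½) λ.
λ = 2 n t / (m + ½) = 1431 / (m + ½) nm.
m=1: 954 nm (IR); m=2: 572 nm (visible); m=3: 409 nm (visible); m=4: 318 nm (UV).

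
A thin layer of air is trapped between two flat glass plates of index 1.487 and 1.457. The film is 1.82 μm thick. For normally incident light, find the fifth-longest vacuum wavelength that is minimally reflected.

At the upper boundary (n = 1.487 to n = 1.0) the reflected ray undergoes no phase shift.
Ray reflecting at the bottom interface goes from n = 1.0 toward n = 1.457: a half-wave phase shift.
Net: one phase inversion between the two reflected rays.
So the condition for destructive reflection is 2 n t = m λ.
λ = 2 n t / m. The fifth-longest wavelength is m = 5: λ = 2 × 1.0 × 1820 / 5.00 = 728 nm.

728 nm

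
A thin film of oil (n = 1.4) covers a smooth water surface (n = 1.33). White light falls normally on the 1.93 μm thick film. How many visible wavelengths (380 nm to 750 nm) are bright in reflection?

Top surface (1.0 → 1.4): reflection off a higher-index medium gives a half-wave phase shift.
Ray reflecting at the bottom interface goes from n = 1.4 toward n = 1.33: no phase shift.
The two reflections differ by half a wavelength.
For strong reflection here: 2 n t = (m + ½) λ.
λ = 2 n t / (m + ½) = 5404 / (m + ½) nm.
m=6: 831 nm (IR); m=7: 721 nm (visible); m=8: 636 nm (visible); m=9: 569 nm (visible); m=10: 515 nm (visible); m=11: 470 nm (visible); m=12: 432 nm (visible); m=13: 400 nm (visible); m=14: 373 nm (UV).

7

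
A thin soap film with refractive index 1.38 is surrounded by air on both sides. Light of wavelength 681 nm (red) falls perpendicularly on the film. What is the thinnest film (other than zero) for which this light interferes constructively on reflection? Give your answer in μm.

Ray reflecting at the top interface goes from n = 1.0 toward n = 1.38: a half-wave phase shift.
Bottom surface (1.38 → 1.0): reflection off a lower-index medium gives no phase shift.
The two reflections differ by half a wavelength.
So the condition for constructive reflection is 2 n t = (m + ½) λ.
Minimum at m = 0: t = λ / (4 n) = 681 / (4 × 1.38) = 123 nm.

0.123 μm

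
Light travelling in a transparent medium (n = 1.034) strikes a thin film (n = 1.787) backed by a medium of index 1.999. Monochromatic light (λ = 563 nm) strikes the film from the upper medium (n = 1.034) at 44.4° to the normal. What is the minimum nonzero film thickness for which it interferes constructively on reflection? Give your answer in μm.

At the upper boundary (n = 1.034 to n = 1.787) the reflected ray undergoes a half-wave phase shift.
At the lower boundary (n = 1.787 to n = 1.999) the reflected ray undergoes a half-wave phase shift.
The two reflections carry the same phase change, so no net offset.
With no net inversion, constructive interference in reflection requires 2 n t cos θ_r = m λ.
Snell's law: 1.034 sin 44.4° = 1.787 sin θ_r → sin θ_r = 0.405, cos θ_r = 0.914.
Minimum nonzero at m = 1: t = λ / (2 n cos θ_r) = 563 / (2 × 1.787 × 0.914) = 172 nm.

0.172 μm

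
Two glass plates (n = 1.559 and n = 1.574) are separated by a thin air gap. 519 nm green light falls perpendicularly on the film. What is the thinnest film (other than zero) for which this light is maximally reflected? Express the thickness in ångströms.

1298 Å

Top surface (1.559 → 1.0): reflection off a lower-index medium gives no phase shift.
At the lower boundary (n = 1.0 to n = 1.574) the reflected ray undergoes a half-wave phase shift.
Net: one phase inversion between the two reflected rays.
So the condition for constructive reflection is 2 n t = (m + ½) λ.
Minimum at m = 0: t = λ / (4 n) = 519 / (4 × 1.0) = 130 nm.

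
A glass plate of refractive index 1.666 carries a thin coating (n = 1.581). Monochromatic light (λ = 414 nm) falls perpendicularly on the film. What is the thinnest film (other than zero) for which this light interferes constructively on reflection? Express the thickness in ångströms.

1309 Å

Top surface (1.0 → 1.581): reflection off a higher-index medium gives a half-wave phase shift.
Ray reflecting at the bottom interface goes from n = 1.581 toward n = 1.666: a half-wave phase shift.
Net: no relative phase inversion (both shifts match).
For bright reflection here: 2 n t = m λ.
Minimum nonzero at m = 1: t = λ / (2 n) = 414 / (2 × 1.581) = 131 nm.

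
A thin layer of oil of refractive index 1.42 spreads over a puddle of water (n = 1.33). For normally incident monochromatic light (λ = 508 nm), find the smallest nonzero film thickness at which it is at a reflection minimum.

Top surface (1.0 → 1.42): reflection off a higher-index medium gives a half-wave phase shift.
Ray reflecting at the bottom interface goes from n = 1.42 toward n = 1.33: no phase shift.
The two reflections differ by half a wavelength.
For minimum reflection here: 2 n t = m λ.
Minimum nonzero at m = 1: t = λ / (2 n) = 508 / (2 × 1.42) = 179 nm.

179 nm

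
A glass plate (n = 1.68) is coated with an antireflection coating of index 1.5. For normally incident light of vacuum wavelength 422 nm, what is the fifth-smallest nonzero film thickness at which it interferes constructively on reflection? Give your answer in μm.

At the upper boundary (n = 1.0 to n = 1.5) the reflected ray undergoes a half-wave phase shift.
Bottom surface (1.5 → 1.68): reflection off a higher-index medium gives a half-wave phase shift.
Net: no relative phase inversion (both shifts match).
So the condition for constructive reflection is 2 n t = m λ.
The fifth-smallest nonzero thickness corresponds to m = 5: t = m λ / (2 n) = 5.00 × 422 / (2 × 1.5) = 703 nm.

0.703 μm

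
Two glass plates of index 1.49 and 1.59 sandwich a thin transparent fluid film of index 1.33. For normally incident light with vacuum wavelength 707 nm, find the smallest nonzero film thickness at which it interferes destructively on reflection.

266 nm

At the upper boundary (n = 1.49 to n = 1.33) the reflected ray undergoes no phase shift.
Bottom surface (1.33 → 1.59): reflection off a higher-index medium gives a half-wave phase shift.
The two reflections differ by half a wavelength.
For weak reflection here: 2 n t = m λ.
Minimum nonzero at m = 1: t = λ / (2 n) = 707 / (2 × 1.33) = 266 nm.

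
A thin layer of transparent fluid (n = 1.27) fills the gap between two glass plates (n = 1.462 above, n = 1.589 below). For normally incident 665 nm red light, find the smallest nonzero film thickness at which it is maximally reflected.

131 nm

Ray reflecting at the top interface goes from n = 1.462 toward n = 1.27: no phase shift.
Bottom surface (1.27 → 1.589): reflection off a higher-index medium gives a half-wave phase shift.
Net: one phase inversion between the two reflected rays.
So the condition for constructive reflection is 2 n t = (m + ½) λ.
Minimum at m = 0: t = λ / (4 n) = 665 / (4 × 1.27) = 131 nm.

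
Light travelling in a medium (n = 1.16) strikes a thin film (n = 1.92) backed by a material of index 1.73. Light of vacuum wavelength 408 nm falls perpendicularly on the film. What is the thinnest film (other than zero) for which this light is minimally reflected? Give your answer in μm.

Ray reflecting at the top interface goes from n = 1.16 toward n = 1.92: a half-wave phase shift.
Ray reflecting at the bottom interface goes from n = 1.92 toward n = 1.73: no phase shift.
Net: one phase inversion between the two reflected rays.
With one net inversion, destructive interference in reflection requires 2 n t = m λ.
Minimum nonzero at m = 1: t = λ / (2 n) = 408 / (2 × 1.92) = 106 nm.

0.106 μm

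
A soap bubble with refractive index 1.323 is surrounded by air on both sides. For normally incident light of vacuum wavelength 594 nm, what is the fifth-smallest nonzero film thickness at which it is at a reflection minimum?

1122 nm

Ray reflecting at the top interface goes from n = 1.0 toward n = 1.323: a half-wave phase shift.
Bottom surface (1.323 → 1.0): reflection off a lower-index medium gives no phase shift.
The two reflections differ by half a wavelength.
For dark reflection here: 2 n t = m λ.
The fifth-smallest nonzero thickness corresponds to m = 5: t = m λ / (2 n) = 5.00 × 594 / (2 × 1.323) = 1122 nm.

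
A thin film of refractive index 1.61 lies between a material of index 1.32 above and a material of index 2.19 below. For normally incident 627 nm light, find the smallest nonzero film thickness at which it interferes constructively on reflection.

195 nm

Ray reflecting at the top interface goes from n = 1.32 toward n = 1.61: a half-wave phase shift.
At the lower boundary (n = 1.61 to n = 2.19) the reflected ray undergoes a half-wave phase shift.
Zero or two π shifts → no net half-wave offset.
With no net inversion, constructive interference in reflection requires 2 n t = m λ.
Minimum nonzero at m = 1: t = λ / (2 n) = 627 / (2 × 1.61) = 195 nm.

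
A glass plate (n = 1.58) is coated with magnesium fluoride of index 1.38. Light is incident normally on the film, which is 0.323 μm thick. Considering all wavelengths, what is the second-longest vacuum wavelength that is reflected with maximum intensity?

446 nm

Top surface (1.0 → 1.38): reflection off a higher-index medium gives a half-wave phase shift.
Ray reflecting at the bottom interface goes from n = 1.38 toward n = 1.58: a half-wave phase shift.
Zero or two π shifts → no net half-wave offset.
For maximum reflection here: 2 n t = m λ.
λ = 2 n t / m. The second-longest wavelength is m = 2: λ = 2 × 1.38 × 323 / 2.00 = 446 nm.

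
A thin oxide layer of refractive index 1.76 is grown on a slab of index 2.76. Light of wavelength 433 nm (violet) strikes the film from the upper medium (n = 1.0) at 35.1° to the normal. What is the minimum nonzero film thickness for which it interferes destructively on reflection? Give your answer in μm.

0.0651 μm

Ray reflecting at the top interface goes from n = 1.0 toward n = 1.76: a half-wave phase shift.
At the lower boundary (n = 1.76 to n = 2.76) the reflected ray undergoes a half-wave phase shift.
Net: no relative phase inversion (both shifts match).
For weak reflection here: 2 n t cos θ_r = (m + ½) λ.
Snell's law: 1.0 sin 35.1° = 1.76 sin θ_r → sin θ_r = 0.327, cos θ_r = 0.945.
Minimum at m = 0: t = λ / (4 n cos θ_r) = 433 / (4 × 1.76 × 0.945) = 65.1 nm.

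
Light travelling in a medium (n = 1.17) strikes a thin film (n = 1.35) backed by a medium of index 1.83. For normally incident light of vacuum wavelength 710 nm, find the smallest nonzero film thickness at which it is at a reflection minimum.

131 nm

At the upper boundary (n = 1.17 to n = 1.35) the reflected ray undergoes a half-wave phase shift.
Ray reflecting at the bottom interface goes from n = 1.35 toward n = 1.83: a half-wave phase shift.
The two reflections carry the same phase change, so no net offset.
So the condition for destructive reflection is 2 n t = (m + ½) λ.
Minimum at m = 0: t = λ / (4 n) = 710 / (4 × 1.35) = 131 nm.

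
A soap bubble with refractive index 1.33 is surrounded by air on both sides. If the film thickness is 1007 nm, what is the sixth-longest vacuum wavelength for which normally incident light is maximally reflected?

At the upper boundary (n = 1.0 to n = 1.33) the reflected ray undergoes a half-wave phase shift.
At the lower boundary (n = 1.33 to n = 1.0) the reflected ray undergoes no phase shift.
Net: one phase inversion between the two reflected rays.
For bright reflection here: 2 n t = (m + ½) λ.
λ = 2 n t / (m + ½). The sixth-longest wavelength is m = 5: λ = 2 × 1.33 × 1007 / 5.50 = 487 nm.

487 nm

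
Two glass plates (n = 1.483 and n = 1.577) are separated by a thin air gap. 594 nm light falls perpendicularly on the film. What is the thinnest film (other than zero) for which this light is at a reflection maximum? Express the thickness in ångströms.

1485 Å

Ray reflecting at the top interface goes from n = 1.483 toward n = 1.0: no phase shift.
At the lower boundary (n = 1.0 to n = 1.577) the reflected ray undergoes a half-wave phase shift.
Net: one phase inversion between the two reflected rays.
So the condition for constructive reflection is 2 n t = (m + ½) λ.
Minimum at m = 0: t = λ / (4 n) = 594 / (4 × 1.0) = 149 nm.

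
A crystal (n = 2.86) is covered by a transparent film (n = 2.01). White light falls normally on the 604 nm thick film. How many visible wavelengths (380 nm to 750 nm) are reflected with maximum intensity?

3

Top surface (1.0 → 2.01): reflection off a higher-index medium gives a half-wave phase shift.
At the lower boundary (n = 2.01 to n = 2.86) the reflected ray undergoes a half-wave phase shift.
The two reflections carry the same phase change, so no net offset.
With no net inversion, constructive interference in reflection requires 2 n t = m λ.
λ = 2 n t / m = 2428 / m nm.
m=3: 809 nm (IR); m=4: 607 nm (visible); m=5: 486 nm (visible); m=6: 405 nm (visible); m=7: 347 nm (UV).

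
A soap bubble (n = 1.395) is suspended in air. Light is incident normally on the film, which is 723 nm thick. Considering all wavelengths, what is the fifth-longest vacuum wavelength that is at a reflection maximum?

448 nm

Ray reflecting at the top interface goes from n = 1.0 toward n = 1.395: a half-wave phase shift.
Ray reflecting at the bottom interface goes from n = 1.395 toward n = 1.0: no phase shift.
The two reflections differ by half a wavelength.
With one net inversion, constructive interference in reflection requires 2 n t = (m + ½) λ.
λ = 2 n t / (m + ½). The fifth-longest wavelength is m = 4: λ = 2 × 1.395 × 723 / 4.50 = 448 nm.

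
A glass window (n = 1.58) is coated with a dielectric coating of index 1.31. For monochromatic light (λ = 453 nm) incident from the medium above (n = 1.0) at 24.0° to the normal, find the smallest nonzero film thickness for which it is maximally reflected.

182 nm

Ray reflecting at the top interface goes from n = 1.0 toward n = 1.31: a half-wave phase shift.
Bottom surface (1.31 → 1.58): reflection off a higher-index medium gives a half-wave phase shift.
The two reflections carry the same phase change, so no net offset.
With no net inversion, constructive interference in reflection requires 2 n t cos θ_r = m λ.
Snell's law: 1.0 sin 24.0° = 1.31 sin θ_r → sin θ_r = 0.310, cos θ_r = 0.951.
Minimum nonzero at m = 1: t = λ / (2 n cos θ_r) = 453 / (2 × 1.31 × 0.951) = 182 nm.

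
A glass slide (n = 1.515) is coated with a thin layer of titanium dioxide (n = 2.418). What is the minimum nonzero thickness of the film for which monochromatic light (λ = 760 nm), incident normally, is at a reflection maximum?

Top surface (1.0 → 2.418): reflection off a higher-index medium gives a half-wave phase shift.
At the lower boundary (n = 2.418 to n = 1.515) the reflected ray undergoes no phase shift.
Exactly one π shift → a net half-wave offset.
So the condition for constructive reflection is 2 n t = (m + ½) λ.
Minimum at m = 0: t = λ / (4 n) = 760 / (4 × 2.418) = 78.6 nm.

78.6 nm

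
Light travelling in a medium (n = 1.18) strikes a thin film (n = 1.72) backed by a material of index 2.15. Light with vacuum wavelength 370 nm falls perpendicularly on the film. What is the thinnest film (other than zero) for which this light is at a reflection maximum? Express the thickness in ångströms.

1076 Å

Ray reflecting at the top interface goes from n = 1.18 toward n = 1.72: a half-wave phase shift.
At the lower boundary (n = 1.72 to n = 2.15) the reflected ray undergoes a half-wave phase shift.
Zero or two π shifts → no net half-wave offset.
With no net inversion, constructive interference in reflection requires 2 n t = m λ.
Minimum nonzero at m = 1: t = λ / (2 n) = 370 / (2 × 1.72) = 108 nm.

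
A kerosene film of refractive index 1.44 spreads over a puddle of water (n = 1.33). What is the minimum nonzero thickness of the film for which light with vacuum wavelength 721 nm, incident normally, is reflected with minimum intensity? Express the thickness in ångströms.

2503 Å

Top surface (1.0 → 1.44): reflection off a higher-index medium gives a half-wave phase shift.
Bottom surface (1.44 → 1.33): reflection off a lower-index medium gives no phase shift.
The two reflections differ by half a wavelength.
For dark reflection here: 2 n t = m λ.
Minimum nonzero at m = 1: t = λ / (2 n) = 721 / (2 × 1.44) = 250 nm.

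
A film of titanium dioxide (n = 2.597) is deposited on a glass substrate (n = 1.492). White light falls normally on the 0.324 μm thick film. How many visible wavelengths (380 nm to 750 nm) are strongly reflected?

2

Top surface (1.0 → 2.597): reflection off a higher-index medium gives a half-wave phase shift.
At the lower boundary (n = 2.597 to n = 1.492) the reflected ray undergoes no phase shift.
Net: one phase inversion between the two reflected rays.
For bright reflection here: 2 n t = (m + ½) λ.
λ = 2 n t / (m + ½) = 1683 / (m + ½) nm.
m=1: 1122 nm (IR); m=2: 673 nm (visible); m=3: 481 nm (visible); m=4: 374 nm (UV).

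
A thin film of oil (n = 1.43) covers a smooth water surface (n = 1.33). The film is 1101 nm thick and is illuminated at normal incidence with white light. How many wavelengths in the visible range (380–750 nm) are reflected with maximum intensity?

At the upper boundary (n = 1.0 to n = 1.43) the reflected ray undergoes a half-wave phase shift.
Ray reflecting at the bottom interface goes from n = 1.43 toward n = 1.33: no phase shift.
Net: one phase inversion between the two reflected rays.
So the condition for constructive reflection is 2 n t = (m + ½) λ.
λ = 2 n t / (m + ½) = 3149 / (m + ½) nm.
m=3: 900 nm (IR); m=4: 700 nm (visible); m=5: 573 nm (visible); m=6: 484 nm (visible); m=7: 420 nm (visible); m=8: 370 nm (UV).

4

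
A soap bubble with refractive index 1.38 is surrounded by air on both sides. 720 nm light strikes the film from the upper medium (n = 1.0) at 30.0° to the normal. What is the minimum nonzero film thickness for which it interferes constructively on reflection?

Ray reflecting at the top interface goes from n = 1.0 toward n = 1.38: a half-wave phase shift.
Bottom surface (1.38 → 1.0): reflection off a lower-index medium gives no phase shift.
Exactly one π shift → a net half-wave offset.
So the condition for constructive reflection is 2 n t cos θ_r = (m + ½) λ.
Snell's law: 1.0 sin 30.0° = 1.38 sin θ_r → sin θ_r = 0.362, cos θ_r = 0.932.
Minimum at m = 0: t = λ / (4 n cos θ_r) = 720 / (4 × 1.38 × 0.932) = 140 nm.

140 nm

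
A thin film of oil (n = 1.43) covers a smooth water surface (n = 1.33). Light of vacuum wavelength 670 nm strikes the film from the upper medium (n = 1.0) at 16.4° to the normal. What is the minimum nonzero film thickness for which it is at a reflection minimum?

Top surface (1.0 → 1.43): reflection off a higher-index medium gives a half-wave phase shift.
Ray reflecting at the bottom interface goes from n = 1.43 toward n = 1.33: no phase shift.
Net: one phase inversion between the two reflected rays.
So the condition for destructive reflection is 2 n t cos θ_r = m λ.
Snell's law: 1.0 sin 16.4° = 1.43 sin θ_r → sin θ_r = 0.197, cos θ_r = 0.980.
Minimum nonzero at m = 1: t = λ / (2 n cos θ_r) = 670 / (2 × 1.43 × 0.980) = 239 nm.

239 nm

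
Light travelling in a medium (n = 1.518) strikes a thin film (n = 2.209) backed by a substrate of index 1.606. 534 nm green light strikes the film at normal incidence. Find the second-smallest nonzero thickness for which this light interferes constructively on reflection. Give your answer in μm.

Ray reflecting at the top interface goes from n = 1.518 toward n = 2.209: a half-wave phase shift.
At the lower boundary (n = 2.209 to n = 1.606) the reflected ray undergoes no phase shift.
Net: one phase inversion between the two reflected rays.
So the condition for constructive reflection is 2 n t = (m + ½) λ.
The second-smallest nonzero thickness corresponds to m = 1: t = (m + ½) λ / (2 n) = 1.50 × 534 / (2 × 2.209) = 181 nm.

0.181 μm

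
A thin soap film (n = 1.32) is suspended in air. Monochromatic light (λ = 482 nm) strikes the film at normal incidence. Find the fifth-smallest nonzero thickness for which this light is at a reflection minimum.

913 nm

At the upper boundary (n = 1.0 to n = 1.32) the reflected ray undergoes a half-wave phase shift.
Bottom surface (1.32 → 1.0): reflection off a lower-index medium gives no phase shift.
Net: one phase inversion between the two reflected rays.
So the condition for destructive reflection is 2 n t = m λ.
The fifth-smallest nonzero thickness corresponds to m = 5: t = m λ / (2 n) = 5.00 × 482 / (2 × 1.32) = 913 nm.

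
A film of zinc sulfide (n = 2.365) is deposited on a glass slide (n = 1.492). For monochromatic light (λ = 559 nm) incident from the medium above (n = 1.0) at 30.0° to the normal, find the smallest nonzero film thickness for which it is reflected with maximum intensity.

60.5 nm

Ray reflecting at the top interface goes from n = 1.0 toward n = 2.365: a half-wave phase shift.
Ray reflecting at the bottom interface goes from n = 2.365 toward n = 1.492: no phase shift.
Exactly one π shift → a net half-wave offset.
For maximum reflection here: 2 n t cos θ_r = (m + ½) λ.
Snell's law: 1.0 sin 30.0° = 2.365 sin θ_r → sin θ_r = 0.211, cos θ_r = 0.977.
Minimum at m = 0: t = λ / (4 n cos θ_r) = 559 / (4 × 2.365 × 0.977) = 60.5 nm.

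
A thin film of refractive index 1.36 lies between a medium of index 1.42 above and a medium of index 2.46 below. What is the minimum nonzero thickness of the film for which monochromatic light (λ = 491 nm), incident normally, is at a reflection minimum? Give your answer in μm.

Top surface (1.42 → 1.36): reflection off a lower-index medium gives no phase shift.
Ray reflecting at the bottom interface goes from n = 1.36 toward n = 2.46: a half-wave phase shift.
The two reflections differ by half a wavelength.
So the condition for destructive reflection is 2 n t = m λ.
Minimum nonzero at m = 1: t = λ / (2 n) = 491 / (2 × 1.36) = 181 nm.

0.181 μm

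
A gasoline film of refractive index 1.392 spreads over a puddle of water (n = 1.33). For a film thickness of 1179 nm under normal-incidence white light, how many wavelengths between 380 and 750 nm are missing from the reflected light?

Top surface (1.0 → 1.392): reflection off a higher-index medium gives a half-wave phase shift.
At the lower boundary (n = 1.392 to n = 1.33) the reflected ray undergoes no phase shift.
The two reflections differ by half a wavelength.
With one net inversion, destructive interference in reflection requires 2 n t = m λ.
λ = 2 n t / m = 3282 / m nm.
m=4: 821 nm (IR); m=5: 656 nm (visible); m=6: 547 nm (visible); m=7: 469 nm (visible); m=8: 410 nm (visible); m=9: 365 nm (UV).

4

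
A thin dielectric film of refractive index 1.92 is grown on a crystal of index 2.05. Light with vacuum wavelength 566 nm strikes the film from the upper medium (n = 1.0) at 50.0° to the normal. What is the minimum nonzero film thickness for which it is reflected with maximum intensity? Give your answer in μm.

Top surface (1.0 → 1.92): reflection off a higher-index medium gives a half-wave phase shift.
At the lower boundary (n = 1.92 to n = 2.05) the reflected ray undergoes a half-wave phase shift.
Net: no relative phase inversion (both shifts match).
So the condition for constructive reflection is 2 n t cos θ_r = m λ.
Snell's law: 1.0 sin 50.0° = 1.92 sin θ_r → sin θ_r = 0.399, cos θ_r = 0.917.
Minimum nonzero at m = 1: t = λ / (2 n cos θ_r) = 566 / (2 × 1.92 × 0.917) = 161 nm.

0.161 μm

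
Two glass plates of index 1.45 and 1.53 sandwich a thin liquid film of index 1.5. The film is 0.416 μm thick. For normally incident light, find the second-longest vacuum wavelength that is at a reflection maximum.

624 nm

Top surface (1.45 → 1.5): reflection off a higher-index medium gives a half-wave phase shift.
Bottom surface (1.5 → 1.53): reflection off a higher-index medium gives a half-wave phase shift.
Net: no relative phase inversion (both shifts match).
So the condition for constructive reflection is 2 n t = m λ.
λ = 2 n t / m. The second-longest wavelength is m = 2: λ = 2 × 1.5 × 416 / 2.00 = 624 nm.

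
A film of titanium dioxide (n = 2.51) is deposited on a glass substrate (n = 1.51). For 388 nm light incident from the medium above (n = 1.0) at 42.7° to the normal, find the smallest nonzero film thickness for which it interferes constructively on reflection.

Ray reflecting at the top interface goes from n = 1.0 toward n = 2.51: a half-wave phase shift.
Bottom surface (2.51 → 1.51): reflection off a lower-index medium gives no phase shift.
The two reflections differ by half a wavelength.
For maximum reflection here: 2 n t cos θ_r = (m + ½) λ.
Snell's law: 1.0 sin 42.7° = 2.51 sin θ_r → sin θ_r = 0.270, cos θ_r = 0.963.
Minimum at m = 0: t = λ / (4 n cos θ_r) = 388 / (4 × 2.51 × 0.963) = 40.1 nm.

40.1 nm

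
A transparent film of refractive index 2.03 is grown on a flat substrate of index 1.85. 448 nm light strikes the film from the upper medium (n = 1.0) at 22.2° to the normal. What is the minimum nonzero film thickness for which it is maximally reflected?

56.2 nm

Top surface (1.0 → 2.03): reflection off a higher-index medium gives a half-wave phase shift.
Ray reflecting at the bottom interface goes from n = 2.03 toward n = 1.85: no phase shift.
The two reflections differ by half a wavelength.
So the condition for constructive reflection is 2 n t cos θ_r = (m + ½) λ.
Snell's law: 1.0 sin 22.2° = 2.03 sin θ_r → sin θ_r = 0.186, cos θ_r = 0.983.
Minimum at m = 0: t = λ / (4 n cos θ_r) = 448 / (4 × 2.03 × 0.983) = 56.2 nm.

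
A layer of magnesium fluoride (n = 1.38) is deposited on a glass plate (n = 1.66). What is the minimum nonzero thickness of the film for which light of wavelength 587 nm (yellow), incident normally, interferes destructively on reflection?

At the upper boundary (n = 1.0 to n = 1.38) the reflected ray undergoes a half-wave phase shift.
Ray reflecting at the bottom interface goes from n = 1.38 toward n = 1.66: a half-wave phase shift.
The two reflections carry the same phase change, so no net offset.
So the condition for destructive reflection is 2 n t = (m + ½) λ.
Minimum at m = 0: t = λ / (4 n) = 587 / (4 × 1.38) = 106 nm.

106 nm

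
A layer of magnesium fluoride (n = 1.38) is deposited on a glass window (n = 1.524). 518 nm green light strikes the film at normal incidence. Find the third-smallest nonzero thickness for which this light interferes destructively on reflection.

469 nm

Ray reflecting at the top interface goes from n = 1.0 toward n = 1.38: a half-wave phase shift.
Ray reflecting at the bottom interface goes from n = 1.38 toward n = 1.524: a half-wave phase shift.
Net: no relative phase inversion (both shifts match).
For weak reflection here: 2 n t = (m + ½) λ.
The third-smallest nonzero thickness corresponds to m = 2: t = (m + ½) λ / (2 n) = 2.50 × 518 / (2 × 1.38) = 469 nm.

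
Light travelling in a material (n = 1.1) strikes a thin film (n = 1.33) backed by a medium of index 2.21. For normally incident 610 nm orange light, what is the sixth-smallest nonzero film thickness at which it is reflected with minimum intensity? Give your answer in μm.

1.26 μm

At the upper boundary (n = 1.1 to n = 1.33) the reflected ray undergoes a half-wave phase shift.
At the lower boundary (n = 1.33 to n = 2.21) the reflected ray undergoes a half-wave phase shift.
The two reflections carry the same phase change, so no net offset.
So the condition for destructive reflection is 2 n t = (m + ½) λ.
The sixth-smallest nonzero thickness corresponds to m = 5: t = (m + ½) λ / (2 n) = 5.50 × 610 / (2 × 1.33) = 1261 nm.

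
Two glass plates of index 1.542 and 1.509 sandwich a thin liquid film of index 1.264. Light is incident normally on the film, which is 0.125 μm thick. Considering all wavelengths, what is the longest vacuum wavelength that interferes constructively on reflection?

632 nm

Top surface (1.542 → 1.264): reflection off a lower-index medium gives no phase shift.
Bottom surface (1.264 → 1.509): reflection off a higher-index medium gives a half-wave phase shift.
Exactly one π shift → a net half-wave offset.
So the condition for constructive reflection is 2 n t = (m + ½) λ.
λ = 2 n t / (m + ½). The longest wavelength is m = 0: λ = 2 × 1.264 × 125 / 0.500 = 632 nm.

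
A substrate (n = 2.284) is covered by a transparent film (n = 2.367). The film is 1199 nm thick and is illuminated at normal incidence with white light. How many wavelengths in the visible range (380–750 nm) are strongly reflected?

Top surface (1.0 → 2.367): reflection off a higher-index medium gives a half-wave phase shift.
Bottom surface (2.367 → 2.284): reflection off a lower-index medium gives no phase shift.
Exactly one π shift → a net half-wave offset.
For maximum reflection here: 2 n t = (m + ½) λ.
λ = 2 n t / (m + ½) = 5676 / (m + ½) nm.
m=7: 757 nm (IR); m=8: 668 nm (visible); m=9: 597 nm (visible); m=10: 541 nm (visible); m=11: 494 nm (visible); m=12: 454 nm (visible); m=13: 420 nm (visible); m=14: 391 nm (visible); m=15: 366 nm (UV).

7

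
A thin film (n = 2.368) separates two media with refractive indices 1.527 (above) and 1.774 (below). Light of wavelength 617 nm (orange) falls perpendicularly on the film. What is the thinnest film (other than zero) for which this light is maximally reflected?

65.1 nm

Ray reflecting at the top interface goes from n = 1.527 toward n = 2.368: a half-wave phase shift.
Ray reflecting at the bottom interface goes from n = 2.368 toward n = 1.774: no phase shift.
Exactly one π shift → a net half-wave offset.
For strong reflection here: 2 n t = (m + ½) λ.
Minimum at m = 0: t = λ / (4 n) = 617 / (4 × 2.368) = 65.1 nm.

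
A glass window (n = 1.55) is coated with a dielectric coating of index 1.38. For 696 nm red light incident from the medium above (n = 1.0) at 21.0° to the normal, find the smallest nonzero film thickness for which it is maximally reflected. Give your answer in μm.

At the upper boundary (n = 1.0 to n = 1.38) the reflected ray undergoes a half-wave phase shift.
Bottom surface (1.38 → 1.55): reflection off a higher-index medium gives a half-wave phase shift.
Zero or two π shifts → no net half-wave offset.
For strong reflection here: 2 n t cos θ_r = m λ.
Snell's law: 1.0 sin 21.0° = 1.38 sin θ_r → sin θ_r = 0.260, cos θ_r = 0.966.
Minimum nonzero at m = 1: t = λ / (2 n cos θ_r) = 696 / (2 × 1.38 × 0.966) = 261 nm.

0.261 μm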